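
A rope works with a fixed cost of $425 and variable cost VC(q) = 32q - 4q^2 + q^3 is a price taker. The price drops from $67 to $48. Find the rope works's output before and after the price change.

AVC = 32 - 4q + q^2, minimized at q = 2 where min AVC = $28. MC = 32 - 8q + 3q^2.
At P = $67 ≥ min AVC, set P = MC on the rising branch: q = 5.
At P = $48 ≥ min AVC, set P = MC: q = 4. The firm stays open but cuts output.

Output falls from 5 to 4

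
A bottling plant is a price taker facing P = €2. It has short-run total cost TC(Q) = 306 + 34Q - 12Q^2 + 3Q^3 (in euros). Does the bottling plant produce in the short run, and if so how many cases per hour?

Shut down

From TC, MC = TC'(Q) = 34 - 24Q + 9Q^2 and AVC = VC/Q = 34 - 12Q + 3Q^2.
AVC hits its minimum where MC = AVC, at Q = 2, giving min AVC = 34 - 12·2 + 3·2^2 = €22.
Since P = €2 < min AVC = €22, price fails to cover variable cost at any output.
The firm minimizes its loss by shutting down and losing only its fixed cost of €306.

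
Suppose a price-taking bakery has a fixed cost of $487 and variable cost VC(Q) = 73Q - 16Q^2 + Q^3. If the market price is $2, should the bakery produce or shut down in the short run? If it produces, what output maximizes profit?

Shut down

Strip out fixed cost: VC = 73Q - 16Q^2 + Q^3. Then AVC = 73 - 16Q + Q^2 and MC = 73 - 32Q + 3Q^2.
The AVC parabola has its vertex at Q = 16/2 = 8, where AVC = 73 - 16·8 + 8^2 = $9.
Since P = $2 < min AVC = $9, price fails to cover variable cost at any output.
Best response: produce nothing and absorb the $487 fixed cost.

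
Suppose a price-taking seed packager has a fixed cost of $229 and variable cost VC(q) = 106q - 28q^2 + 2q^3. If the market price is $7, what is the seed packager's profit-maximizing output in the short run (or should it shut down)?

From TC, MC = TC'(q) = 106 - 56q + 6q^2 and AVC = VC/q = 106 - 28q + 2q^2.
AVC is minimized where dAVC/dq = -28 + 4q = 0, at q = 7; min AVC = 106 - 28·7 + 2·7^2 = $8.
Since P = $7 < min AVC = $8, price fails to cover variable cost at any output.
Shutting down limits the loss to fixed cost, $229.

Shut down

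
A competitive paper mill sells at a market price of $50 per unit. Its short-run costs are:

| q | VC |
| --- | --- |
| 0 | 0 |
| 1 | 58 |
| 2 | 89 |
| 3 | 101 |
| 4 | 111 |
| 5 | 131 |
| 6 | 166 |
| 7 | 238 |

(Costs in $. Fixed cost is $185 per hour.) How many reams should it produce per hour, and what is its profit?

q = 6; profit = -$51

Tabulate TR − TC: q=0: -185; q=1: -193; q=2: -174; q=3: -136; q=4: -96; q=5: -66; q=6: -51; q=7: -73.
Profit is maximized at q = 6. AVC there is 166/6 = $27.67 ≤ P, so producing beats shutting down (which would give -$185).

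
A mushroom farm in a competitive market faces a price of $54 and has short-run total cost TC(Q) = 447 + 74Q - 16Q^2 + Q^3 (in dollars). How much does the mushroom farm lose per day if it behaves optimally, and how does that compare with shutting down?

AVC = 74 - 16Q + Q^2 has its minimum $10 at Q = 8; price $54 clears that bar, so the firm operates.
With MC = 74 - 32Q + 3Q^2, P = MC on the upward-sloping part at Q* = 10.
TR = 54·10 = 540. TC = 447 + 140 = 587. Profit = 540 − 587 = -$47.
Shutting down would mean losing the fixed cost of $447, so operating at a loss of $47 is better by $400.

Profit = -$47 at Q = 10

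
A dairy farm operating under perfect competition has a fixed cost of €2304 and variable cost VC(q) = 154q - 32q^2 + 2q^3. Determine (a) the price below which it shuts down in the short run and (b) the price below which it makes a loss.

Shutdown price = min AVC. AVC = 154 - 32q + 2q^2, with vertex at q = 8 and minimum €26.
ATC = 2304/q + 154 - 32q + 2q^2. Setting dATC/dq = −2304/q^2 − 32 + 4q = 0 gives q = 12 (since 4·12^3 − 32·12^2 = 2304).
min ATC = 2304/12 + 154 − 32·12 + 2·12^2 = €250. That is the break-even price.
Between these two prices the firm operates at a loss; above €250 it earns a profit.

Shutdown price = €26; break-even price = €250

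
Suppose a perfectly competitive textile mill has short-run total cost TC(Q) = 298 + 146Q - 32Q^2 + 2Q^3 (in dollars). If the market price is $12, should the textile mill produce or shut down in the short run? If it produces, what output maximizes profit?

Shut down

Strip out fixed cost: VC = 146Q - 32Q^2 + 2Q^3. Then AVC = 146 - 32Q + 2Q^2 and MC = 146 - 64Q + 6Q^2.
The AVC parabola has its vertex at Q = 32/4 = 8, where AVC = 146 - 32·8 + 2·8^2 = $18.
P = $12 lies below min AVC = $18; no output level covers variable cost.
Shutting down limits the loss to fixed cost, $298.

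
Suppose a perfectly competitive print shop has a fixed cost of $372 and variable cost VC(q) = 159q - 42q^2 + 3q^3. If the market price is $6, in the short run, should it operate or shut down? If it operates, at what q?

Variable cost is VC = 159q - 42q^2 + 3q^3, so AVC = VC/q = 159 - 42q + 3q^2 and MC = dTC/dq = 159 - 84q + 9q^2.
AVC is minimized where dAVC/dq = -42 + 6q = 0, at q = 7; min AVC = 159 - 42·7 + 3·7^2 = $12.
P = $6 lies below min AVC = $12; no output level covers variable cost.
The firm minimizes its loss by shutting down and losing only its fixed cost of $372.

Shut down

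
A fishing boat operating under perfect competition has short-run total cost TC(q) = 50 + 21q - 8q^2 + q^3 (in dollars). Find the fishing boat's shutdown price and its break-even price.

AVC = 21 - 8q + q^2; minimized at q = 4, giving min AVC = $5. That is the shutdown price.
ATC = 50/q + 21 - 8q + q^2. Setting dATC/dq = −50/q^2 − 8 + 2q = 0 gives q = 5 (since 2·5^3 − 8·5^2 = 50).
min ATC = 50/5 + 21 − 8·5 + 5^2 = $16. That is the break-even price.
For $5 ≤ P < $16 the firm produces at a loss; below $5 it shuts down.

Shutdown price = $5; break-even price = $16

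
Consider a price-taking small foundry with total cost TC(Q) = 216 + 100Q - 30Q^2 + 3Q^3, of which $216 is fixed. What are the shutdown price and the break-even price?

Shutdown price = min AVC. AVC = 100 - 30Q + 3Q^2, with vertex at Q = 5 and minimum $25.
ATC = 216/Q + 100 - 30Q + 3Q^2. Setting dATC/dQ = −216/Q^2 − 30 + 6Q = 0 gives Q = 6 (since 6·6^3 − 30·6^2 = 216).
min ATC = 216/6 + 100 − 30·6 + 3·6^2 = $64. That is the break-even price.
Between these two prices the firm operates at a loss; above $64 it earns a profit.

Shutdown price = $25; break-even price = $64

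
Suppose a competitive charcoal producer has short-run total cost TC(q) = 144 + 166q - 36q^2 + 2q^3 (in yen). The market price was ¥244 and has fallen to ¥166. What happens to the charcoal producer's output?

Output falls from 13 to 12

MC = 166 - 72q + 6q^2; the shutdown threshold is min AVC = ¥4 (at q = 9).
With P = ¥244 above the shutdown price, P = MC gives q = 13.
At P = ¥166 ≥ min AVC, set P = MC: q = 12. The firm stays open but cuts output.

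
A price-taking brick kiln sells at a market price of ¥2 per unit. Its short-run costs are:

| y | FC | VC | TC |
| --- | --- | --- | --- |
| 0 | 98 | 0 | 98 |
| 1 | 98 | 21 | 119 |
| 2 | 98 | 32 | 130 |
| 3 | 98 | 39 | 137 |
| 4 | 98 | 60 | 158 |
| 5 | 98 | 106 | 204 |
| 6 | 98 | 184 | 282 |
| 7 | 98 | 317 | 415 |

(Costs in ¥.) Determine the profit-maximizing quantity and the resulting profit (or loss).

Profit at each row (π = 2y − TC): y=0: -98; y=1: -117; y=2: -126; y=3: -131; y=4: -150; y=5: -194; y=6: -270; y=7: -401.
Profit is highest at y = 0. Equivalently, the lowest AVC in the table is 39/3 ≈ ¥13 at y = 3, and P = ¥2 falls below it — price never covers variable cost, so the firm shuts down and loses only its fixed cost.

y = 0 (shut down); profit = -¥98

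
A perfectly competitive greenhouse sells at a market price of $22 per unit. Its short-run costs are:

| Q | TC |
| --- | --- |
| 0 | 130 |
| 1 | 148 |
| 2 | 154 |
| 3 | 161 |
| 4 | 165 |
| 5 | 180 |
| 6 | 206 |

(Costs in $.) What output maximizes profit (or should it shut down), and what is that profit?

Q = 5; profit = -$70

Compute π = P·Q − TC at each output: Q=0: -130; Q=1: -126; Q=2: -110; Q=3: -95; Q=4: -77; Q=5: -70; Q=6: -74.
Profit is maximized at Q = 5. AVC there is 50/5 = $10 ≤ P, so producing beats shutting down (which would give -$130).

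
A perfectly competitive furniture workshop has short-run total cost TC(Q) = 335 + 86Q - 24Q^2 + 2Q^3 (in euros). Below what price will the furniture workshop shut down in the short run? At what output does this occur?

€14 per unit, at Q = 6

Short-run supply begins at min AVC. From VC = 86Q - 24Q^2 + 2Q^3, AVC = 86 - 24Q + 2Q^2.
At the minimum of AVC, MC = AVC. MC = 86 - 48Q + 6Q^2; setting MC = AVC gives 4Q^2 - 24Q = 0, so Q = 6. min AVC = 14.
So the shutdown price is €14.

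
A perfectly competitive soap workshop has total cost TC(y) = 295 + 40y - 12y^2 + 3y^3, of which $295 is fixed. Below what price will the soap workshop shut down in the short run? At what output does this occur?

$28 per unit, at y = 2

The firm shuts down when price falls below the minimum of average variable cost. AVC = VC/y = 40 - 12y + 3y^2.
At the minimum of AVC, MC = AVC. MC = 40 - 24y + 9y^2; setting MC = AVC gives 6y^2 - 12y = 0, so y = 2. min AVC = 28.
So the shutdown price is $28.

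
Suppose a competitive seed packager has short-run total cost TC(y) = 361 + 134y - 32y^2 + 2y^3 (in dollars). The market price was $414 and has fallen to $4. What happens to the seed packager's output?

MC = 134 - 64y + 6y^2; the shutdown threshold is min AVC = $6 (at y = 8).
At P = $414 ≥ min AVC, set P = MC on the rising branch: y = 14.
At P = $4 < min AVC = $6, price no longer covers variable cost at any output, so the firm shuts down: y = 0.

Output falls from 14 to 0 (the firm shuts down)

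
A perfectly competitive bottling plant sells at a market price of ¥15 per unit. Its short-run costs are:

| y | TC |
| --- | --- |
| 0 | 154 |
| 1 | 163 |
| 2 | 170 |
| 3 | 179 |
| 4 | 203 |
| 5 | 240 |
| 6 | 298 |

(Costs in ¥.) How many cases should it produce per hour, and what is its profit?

Tabulate TR − TC: y=0: -154; y=1: -148; y=2: -140; y=3: -134; y=4: -143; y=5: -165; y=6: -208.
Profit is maximized at y = 3. AVC there is 25/3 = ¥8.33 ≤ P, so producing beats shutting down (which would give -¥154).

y = 3; profit = -¥134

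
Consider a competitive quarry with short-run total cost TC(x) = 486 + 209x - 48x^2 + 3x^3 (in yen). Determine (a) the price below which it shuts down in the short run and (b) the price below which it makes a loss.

Shutdown price = min AVC. AVC = 209 - 48x + 3x^2, with vertex at x = 8 and minimum ¥17.
ATC = 486/x + 209 - 48x + 3x^2. Setting dATC/dx = −486/x^2 − 48 + 6x = 0 gives x = 9 (since 6·9^3 − 48·9^2 = 486).
min ATC = 486/9 + 209 − 48·9 + 3·9^2 = ¥74. That is the break-even price.
For ¥17 ≤ P < ¥74 the firm produces at a loss; below ¥17 it shuts down.

Shutdown price = ¥17; break-even price = ¥74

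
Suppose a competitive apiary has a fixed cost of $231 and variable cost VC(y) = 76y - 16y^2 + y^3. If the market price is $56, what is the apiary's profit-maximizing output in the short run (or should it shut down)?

Produce at y = 10

From TC, MC = TC'(y) = 76 - 32y + 3y^2 and AVC = VC/y = 76 - 16y + y^2.
The AVC parabola has its vertex at y = 16/2 = 8, where AVC = 76 - 16·8 + 8^2 = $12.
Since P = $56 ≥ min AVC = $12, price covers variable cost and the firm should produce.
Set P = MC: 56 = 76 - 32y + 3y^2 → 20 - 32y + 3y^2 = 0. The roots are y = 2/3 and y = 10; the profit-maximizing output is on the rising part of MC, so y* = 10.
Check: AVC at y = 10 is $16 ≤ P, so revenue covers variable cost.
Profit = P·y − TC = 56·10 − 391 = $169.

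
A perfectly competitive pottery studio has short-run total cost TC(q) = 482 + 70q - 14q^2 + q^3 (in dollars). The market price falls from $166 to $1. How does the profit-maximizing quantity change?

AVC = 70 - 14q + q^2, minimized at q = 7 where min AVC = $21. MC = 70 - 28q + 3q^2.
With P = $166 above the shutdown price, P = MC gives q = 12.
At P = $1 < min AVC = $21, price no longer covers variable cost at any output, so the firm shuts down: q = 0.

Output falls from 12 to 0 (the firm shuts down)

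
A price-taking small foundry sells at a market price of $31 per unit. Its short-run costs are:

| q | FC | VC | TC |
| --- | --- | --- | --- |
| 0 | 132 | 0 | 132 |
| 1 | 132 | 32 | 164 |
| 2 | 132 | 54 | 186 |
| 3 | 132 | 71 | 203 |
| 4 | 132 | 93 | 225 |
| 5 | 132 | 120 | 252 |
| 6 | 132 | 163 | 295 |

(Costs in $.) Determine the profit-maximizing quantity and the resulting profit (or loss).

q = 5; profit = -$97

Compute π = P·q − TC at each output: q=0: -132; q=1: -133; q=2: -124; q=3: -110; q=4: -101; q=5: -97; q=6: -109.
Profit is maximized at q = 5. AVC there is 120/5 = $24 ≤ P, so producing beats shutting down (which would give -$132).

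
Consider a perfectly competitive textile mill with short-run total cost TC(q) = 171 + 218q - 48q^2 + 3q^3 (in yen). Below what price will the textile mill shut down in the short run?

¥26 per unit

Short-run supply begins at min AVC. From VC = 218q - 48q^2 + 3q^3, AVC = 218 - 48q + 3q^2.
At the minimum of AVC, MC = AVC. MC = 218 - 96q + 9q^2; setting MC = AVC gives 6q^2 - 48q = 0, so q = 8. min AVC = 26.
The firm shuts down for any P below ¥26.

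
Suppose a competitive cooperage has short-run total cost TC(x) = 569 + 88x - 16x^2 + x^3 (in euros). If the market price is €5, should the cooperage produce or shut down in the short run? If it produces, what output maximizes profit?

Shut down

Variable cost is VC = 88x - 16x^2 + x^3, so AVC = VC/x = 88 - 16x + x^2 and MC = dTC/dx = 88 - 32x + 3x^2.
AVC is minimized where dAVC/dx = -16 + 2x = 0, at x = 8; min AVC = 88 - 16·8 + 8^2 = €24.
With P < min AVC (€5 < €24), every unit sold adds to the loss.
Best response: produce nothing and absorb the €569 fixed cost.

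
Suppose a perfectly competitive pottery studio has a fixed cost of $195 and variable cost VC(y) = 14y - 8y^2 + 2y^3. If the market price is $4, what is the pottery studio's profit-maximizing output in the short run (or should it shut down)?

Variable cost is VC = 14y - 8y^2 + 2y^3, so AVC = VC/y = 14 - 8y + 2y^2 and MC = dTC/dy = 14 - 16y + 6y^2.
AVC hits its minimum where MC = AVC, at y = 2, giving min AVC = 14 - 8·2 + 2·2^2 = $6.
With P < min AVC ($4 < $6), every unit sold adds to the loss.
Best response: produce nothing and absorb the $195 fixed cost.

Shut down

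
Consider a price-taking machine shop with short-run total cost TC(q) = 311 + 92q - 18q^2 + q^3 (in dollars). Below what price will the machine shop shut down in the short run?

The shutdown price is the minimum of AVC. VC = 92q - 18q^2 + q^3, so AVC = 92 - 18q + q^2.
At the minimum of AVC, MC = AVC. MC = 92 - 36q + 3q^2; setting MC = AVC gives 2q^2 - 18q = 0, so q = 9. min AVC = 11.
The firm shuts down for any P below $11.

$11 per unit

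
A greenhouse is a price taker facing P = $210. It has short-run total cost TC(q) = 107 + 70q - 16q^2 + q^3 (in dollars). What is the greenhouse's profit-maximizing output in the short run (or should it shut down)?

Produce at q = 14

Variable cost is VC = 70q - 16q^2 + q^3, so AVC = VC/q = 70 - 16q + q^2 and MC = dTC/dq = 70 - 32q + 3q^2.
The AVC parabola has its vertex at q = 16/2 = 8, where AVC = 70 - 16·8 + 8^2 = $6.
P = $210 exceeds min AVC = $6, so the firm stays open.
Solving P = MC: -140 - 32q + 3q^2 = 0 ⇒ q = -10/3 or 14. On the upward-sloping branch, q* = 14.
Check: AVC at q = 14 is $42 ≤ P, so revenue covers variable cost.
Profit = P·q − TC = 210·14 − 695 = $2245.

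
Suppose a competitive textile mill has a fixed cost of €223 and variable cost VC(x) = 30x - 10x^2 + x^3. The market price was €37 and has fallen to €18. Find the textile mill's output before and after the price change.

Output falls from 7 to 6

AVC = 30 - 10x + x^2, minimized at x = 5 where min AVC = €5. MC = 30 - 20x + 3x^2.
At P = €37 ≥ min AVC, set P = MC on the rising branch: x = 7.
At P = €18 ≥ min AVC, set P = MC: x = 6. The firm stays open but cuts output.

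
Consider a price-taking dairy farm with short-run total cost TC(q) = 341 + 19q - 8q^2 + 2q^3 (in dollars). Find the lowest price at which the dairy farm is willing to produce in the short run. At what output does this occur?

The shutdown price is the minimum of AVC. VC = 19q - 8q^2 + 2q^3, so AVC = 19 - 8q + 2q^2.
At the minimum of AVC, MC = AVC. MC = 19 - 16q + 6q^2; setting MC = AVC gives 4q^2 - 8q = 0, so q = 2. min AVC = 11.
For P < $11 the firm produces nothing.

$11 per unit, at q = 2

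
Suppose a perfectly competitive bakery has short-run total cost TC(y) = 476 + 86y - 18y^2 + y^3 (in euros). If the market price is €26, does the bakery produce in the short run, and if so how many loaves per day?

Produce at y = 10

Variable cost is VC = 86y - 18y^2 + y^3, so AVC = VC/y = 86 - 18y + y^2 and MC = dTC/dy = 86 - 36y + 3y^2.
AVC hits its minimum where MC = AVC, at y = 9, giving min AVC = 86 - 18·9 + 9^2 = €5.
P = €26 exceeds min AVC = €5, so the firm stays open.
Solving P = MC: 60 - 36y + 3y^2 = 0 ⇒ y = 2 or 10. On the upward-sloping branch, y* = 10.
Check: AVC at y = 10 is €6 ≤ P, so revenue covers variable cost.
Profit = P·y − TC = 26·10 − 536 = -€276, a loss, but smaller than the €476 fixed cost the firm would lose by shutting down.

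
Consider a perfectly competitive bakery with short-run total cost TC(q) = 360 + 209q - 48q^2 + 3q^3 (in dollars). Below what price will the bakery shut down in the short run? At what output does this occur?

$17 per unit, at q = 8

The shutdown price is the minimum of AVC. VC = 209q - 48q^2 + 3q^3, so AVC = 209 - 48q + 3q^2.
At the minimum of AVC, MC = AVC. MC = 209 - 96q + 9q^2; setting MC = AVC gives 6q^2 - 48q = 0, so q = 8. min AVC = 17.
So the shutdown price is $17.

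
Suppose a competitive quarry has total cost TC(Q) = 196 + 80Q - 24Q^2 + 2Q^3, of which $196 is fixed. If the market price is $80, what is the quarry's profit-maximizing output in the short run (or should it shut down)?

Produce at Q = 8

Variable cost is VC = 80Q - 24Q^2 + 2Q^3, so AVC = VC/Q = 80 - 24Q + 2Q^2 and MC = dTC/dQ = 80 - 48Q + 6Q^2.
AVC hits its minimum where MC = AVC, at Q = 6, giving min AVC = 80 - 24·6 + 2·6^2 = $8.
Because $80 ≥ $8, revenue can cover variable cost; the firm operates.
P = MC gives -48Q + 6Q^2 = 0, with roots 0 and 8. Take the larger (rising MC): Q* = 8.
Check: AVC at Q = 8 is $16 ≤ P, so revenue covers variable cost.
Profit = P·Q − TC = 80·8 − 324 = $316.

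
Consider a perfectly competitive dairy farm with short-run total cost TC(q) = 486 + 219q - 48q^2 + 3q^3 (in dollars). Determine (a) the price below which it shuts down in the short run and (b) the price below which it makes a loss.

Shutdown price = $27; break-even price = $84

AVC = 219 - 48q + 3q^2; minimized at q = 8, giving min AVC = $27. That is the shutdown price.
ATC = 486/q + 219 - 48q + 3q^2. Setting dATC/dq = −486/q^2 − 48 + 6q = 0 gives q = 9 (since 6·9^3 − 48·9^2 = 486).
min ATC = 486/9 + 219 − 48·9 + 3·9^2 = $84. That is the break-even price.
Between these two prices the firm operates at a loss; above $84 it earns a profit.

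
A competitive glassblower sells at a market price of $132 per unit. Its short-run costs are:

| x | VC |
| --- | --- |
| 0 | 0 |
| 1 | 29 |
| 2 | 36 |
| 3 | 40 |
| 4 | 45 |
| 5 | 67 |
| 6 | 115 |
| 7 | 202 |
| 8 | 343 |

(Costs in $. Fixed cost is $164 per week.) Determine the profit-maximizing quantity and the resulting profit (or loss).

x = 7; profit = $558

Tabulate TR − TC: x=0: -164; x=1: -61; x=2: 64; x=3: 192; x=4: 319; x=5: 429; x=6: 513; x=7: 558; x=8: 549.
Profit is maximized at x = 7. AVC there is 202/7 = $28.86 ≤ P, so producing beats shutting down (which would give -$164).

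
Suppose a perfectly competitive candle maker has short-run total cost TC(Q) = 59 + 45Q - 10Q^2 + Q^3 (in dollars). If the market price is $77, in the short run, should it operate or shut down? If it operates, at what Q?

From TC, MC = TC'(Q) = 45 - 20Q + 3Q^2 and AVC = VC/Q = 45 - 10Q + Q^2.
AVC is minimized where dAVC/dQ = -10 + 2Q = 0, at Q = 5; min AVC = 45 - 10·5 + 5^2 = $20.
P = $77 exceeds min AVC = $20, so the firm stays open.
Solving P = MC: -32 - 20Q + 3Q^2 = 0 ⇒ Q = -4/3 or 8. On the upward-sloping branch, Q* = 8.
Check: AVC at Q = 8 is $29 ≤ P, so revenue covers variable cost.
Profit = P·Q − TC = 77·8 − 291 = $325.

Produce at Q = 8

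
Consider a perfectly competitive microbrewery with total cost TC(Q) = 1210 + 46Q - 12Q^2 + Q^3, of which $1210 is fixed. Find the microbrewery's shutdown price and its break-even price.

Shutdown price = min AVC. AVC = 46 - 12Q + Q^2, with vertex at Q = 6 and minimum $10.
ATC = 1210/Q + 46 - 12Q + Q^2. Setting dATC/dQ = −1210/Q^2 − 12 + 2Q = 0 gives Q = 11 (since 2·11^3 − 12·11^2 = 1210).
min ATC = 1210/11 + 46 − 12·11 + 11^2 = $145. That is the break-even price.
Between these two prices the firm operates at a loss; above $145 it earns a profit.

Shutdown price = $10; break-even price = $145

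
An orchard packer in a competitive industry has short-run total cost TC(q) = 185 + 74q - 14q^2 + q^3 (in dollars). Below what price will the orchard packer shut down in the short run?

The shutdown price is the minimum of AVC. VC = 74q - 14q^2 + q^3, so AVC = 74 - 14q + q^2.
dAVC/dq = -14 + 2q = 0 gives q = 7. min AVC = 74 - 14·7 + 7^2 = 25.
For P < $25 the firm produces nothing.

$25 per unit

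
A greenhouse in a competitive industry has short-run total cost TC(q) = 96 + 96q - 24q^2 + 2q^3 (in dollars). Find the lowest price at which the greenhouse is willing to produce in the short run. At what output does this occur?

$24 per unit, at q = 6

Short-run supply begins at min AVC. From VC = 96q - 24q^2 + 2q^3, AVC = 96 - 24q + 2q^2.
At the minimum of AVC, MC = AVC. MC = 96 - 48q + 6q^2; setting MC = AVC gives 4q^2 - 24q = 0, so q = 6. min AVC = 24.
The firm shuts down for any P below $24.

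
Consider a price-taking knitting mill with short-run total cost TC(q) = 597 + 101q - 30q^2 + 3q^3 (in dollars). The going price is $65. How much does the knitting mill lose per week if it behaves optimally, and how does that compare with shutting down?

AVC = 101 - 30q + 3q^2; min AVC = $26 at q = 5. Since P = $65 ≥ min AVC, the firm produces.
With MC = 101 - 60q + 9q^2, P = MC on the upward-sloping part at q* = 6.
TR = 65·6 = 390. TC = 597 + 174 = 771. Profit = 390 − 771 = -$381.
Shutting down would mean losing the fixed cost of $597, so operating at a loss of $381 is better by $216.

Profit = -$381 at q = 6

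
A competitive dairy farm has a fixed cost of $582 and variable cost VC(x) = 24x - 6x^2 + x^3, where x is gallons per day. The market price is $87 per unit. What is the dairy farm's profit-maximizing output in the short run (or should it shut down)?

Produce at x = 7

Strip out fixed cost: VC = 24x - 6x^2 + x^3. Then AVC = 24 - 6x + x^2 and MC = 24 - 12x + 3x^2.
AVC hits its minimum where MC = AVC, at x = 3, giving min AVC = 24 - 6·3 + 3^2 = $15.
P = $87 exceeds min AVC = $15, so the firm stays open.
Solving P = MC: -63 - 12x + 3x^2 = 0 ⇒ x = -3 or 7. On the upward-sloping branch, x* = 7.
Check: AVC at x = 7 is $31 ≤ P, so revenue covers variable cost.
Profit = P·x − TC = 87·7 − 799 = -$190, a loss, but smaller than the $582 fixed cost the firm would lose by shutting down.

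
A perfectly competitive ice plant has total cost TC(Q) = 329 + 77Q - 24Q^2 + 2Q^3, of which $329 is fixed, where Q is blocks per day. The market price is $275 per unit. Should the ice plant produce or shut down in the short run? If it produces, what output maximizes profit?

Variable cost is VC = 77Q - 24Q^2 + 2Q^3, so AVC = VC/Q = 77 - 24Q + 2Q^2 and MC = dTC/dQ = 77 - 48Q + 6Q^2.
AVC hits its minimum where MC = AVC, at Q = 6, giving min AVC = 77 - 24·6 + 2·6^2 = $5.
Because $275 ≥ $5, revenue can cover variable cost; the firm operates.
Set P = MC: 275 = 77 - 48Q + 6Q^2 → -198 - 48Q + 6Q^2 = 0. The roots are Q = -3 and Q = 11; the profit-maximizing output is on the rising part of MC, so Q* = 11.
Check: AVC at Q = 11 is $55 ≤ P, so revenue covers variable cost.
Profit = P·Q − TC = 275·11 − 934 = $2091.

Produce at Q = 11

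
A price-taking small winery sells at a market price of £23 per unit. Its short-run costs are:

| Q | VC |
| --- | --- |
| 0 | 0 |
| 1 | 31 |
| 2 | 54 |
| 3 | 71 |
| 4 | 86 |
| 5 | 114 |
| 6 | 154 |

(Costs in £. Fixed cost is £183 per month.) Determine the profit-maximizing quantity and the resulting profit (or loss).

Tabulate TR − TC: Q=0: -183; Q=1: -191; Q=2: -191; Q=3: -185; Q=4: -177; Q=5: -182; Q=6: -199.
Profit is maximized at Q = 4. AVC there is 86/4 = £21.50 ≤ P, so producing beats shutting down (which would give -£183).

Q = 4; profit = -£177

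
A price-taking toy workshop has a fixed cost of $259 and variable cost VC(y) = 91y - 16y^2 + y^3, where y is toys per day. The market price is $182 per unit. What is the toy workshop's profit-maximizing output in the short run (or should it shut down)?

Produce at y = 13

Strip out fixed cost: VC = 91y - 16y^2 + y^3. Then AVC = 91 - 16y + y^2 and MC = 91 - 32y + 3y^2.
AVC hits its minimum where MC = AVC, at y = 8, giving min AVC = 91 - 16·8 + 8^2 = $27.
Because $182 ≥ $27, revenue can cover variable cost; the firm operates.
Set P = MC: 182 = 91 - 32y + 3y^2 → -91 - 32y + 3y^2 = 0. The roots are y = -7/3 and y = 13; the profit-maximizing output is on the rising part of MC, so y* = 13.
Check: AVC at y = 13 is $52 ≤ P, so revenue covers variable cost.
Profit = P·y − TC = 182·13 − 935 = $1431.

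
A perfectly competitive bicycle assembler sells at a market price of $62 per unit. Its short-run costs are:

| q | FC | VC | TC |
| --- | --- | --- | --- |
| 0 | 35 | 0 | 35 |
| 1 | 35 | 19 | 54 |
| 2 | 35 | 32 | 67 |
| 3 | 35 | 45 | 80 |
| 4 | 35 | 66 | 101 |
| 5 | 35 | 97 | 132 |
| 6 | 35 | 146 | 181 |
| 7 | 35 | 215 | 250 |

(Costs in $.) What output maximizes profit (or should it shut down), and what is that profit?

q = 6; profit = $191

Profit at each row (π = 62q − TC): q=0: -35; q=1: 8; q=2: 57; q=3: 106; q=4: 147; q=5: 178; q=6: 191; q=7: 184.
Profit is maximized at q = 6. AVC there is 146/6 = $24.33 ≤ P, so producing beats shutting down (which would give -$35).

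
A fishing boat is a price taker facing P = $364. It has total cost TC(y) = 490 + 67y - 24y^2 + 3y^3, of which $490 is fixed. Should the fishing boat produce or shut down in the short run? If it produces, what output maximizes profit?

Produce at y = 9

Variable cost is VC = 67y - 24y^2 + 3y^3, so AVC = VC/y = 67 - 24y + 3y^2 and MC = dTC/dy = 67 - 48y + 9y^2.
AVC hits its minimum where MC = AVC, at y = 4, giving min AVC = 67 - 24·4 + 3·4^2 = $19.
Because $364 ≥ $19, revenue can cover variable cost; the firm operates.
Set P = MC: 364 = 67 - 48y + 9y^2 → -297 - 48y + 9y^2 = 0. The roots are y = -11/3 and y = 9; the profit-maximizing output is on the rising part of MC, so y* = 9.
Check: AVC at y = 9 is $94 ≤ P, so revenue covers variable cost.
Profit = P·y − TC = 364·9 − 1336 = $1940.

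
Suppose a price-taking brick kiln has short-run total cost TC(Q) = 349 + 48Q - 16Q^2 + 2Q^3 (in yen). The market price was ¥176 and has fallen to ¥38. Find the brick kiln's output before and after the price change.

Output falls from 8 to 5

MC = 48 - 32Q + 6Q^2; the shutdown threshold is min AVC = ¥16 (at Q = 4).
At P = ¥176 ≥ min AVC, set P = MC on the rising branch: Q = 8.
At P = ¥38 ≥ min AVC, set P = MC: Q = 5. The firm stays open but cuts output.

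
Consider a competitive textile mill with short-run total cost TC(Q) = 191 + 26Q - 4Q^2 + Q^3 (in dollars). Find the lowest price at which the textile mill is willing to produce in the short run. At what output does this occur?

$22 per unit, at Q = 2

Short-run supply begins at min AVC. From VC = 26Q - 4Q^2 + Q^3, AVC = 26 - 4Q + Q^2.
At the minimum of AVC, MC = AVC. MC = 26 - 8Q + 3Q^2; setting MC = AVC gives 2Q^2 - 4Q = 0, so Q = 2. min AVC = 22.
For P < $22 the firm produces nothing.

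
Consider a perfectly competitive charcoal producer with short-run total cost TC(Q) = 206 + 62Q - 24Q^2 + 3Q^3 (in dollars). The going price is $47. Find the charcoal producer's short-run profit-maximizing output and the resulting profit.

AVC = 62 - 24Q + 3Q^2; min AVC = $14 at Q = 4. Since P = $47 ≥ min AVC, the firm produces.
With MC = 62 - 48Q + 9Q^2, P = MC on the upward-sloping part at Q* = 5.
TR = 47·5 = 235. TC = 206 + 85 = 291. Profit = 235 − 291 = -$56.
By producing, the firm covers all variable cost plus $150 of fixed cost; shutting down would lose the full $206.

Profit = -$56 at Q = 5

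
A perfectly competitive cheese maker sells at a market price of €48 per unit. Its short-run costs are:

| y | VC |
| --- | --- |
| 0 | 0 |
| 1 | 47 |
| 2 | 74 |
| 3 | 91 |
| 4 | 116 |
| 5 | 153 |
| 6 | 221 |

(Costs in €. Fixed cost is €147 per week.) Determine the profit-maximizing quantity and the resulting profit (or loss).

Profit at each row (π = 48y − TC): y=0: -147; y=1: -146; y=2: -125; y=3: -94; y=4: -71; y=5: -60; y=6: -80.
Profit is maximized at y = 5. AVC there is 153/5 = €30.60 ≤ P, so producing beats shutting down (which would give -€147).

y = 5; profit = -€60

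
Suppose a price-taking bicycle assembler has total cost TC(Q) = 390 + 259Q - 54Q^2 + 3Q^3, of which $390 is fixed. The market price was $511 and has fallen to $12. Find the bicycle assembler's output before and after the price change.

Output falls from 14 to 0 (the firm shuts down)

MC = 259 - 108Q + 9Q^2; the shutdown threshold is min AVC = $16 (at Q = 9).
With P = $511 above the shutdown price, P = MC gives Q = 14.
At P = $12 < min AVC = $16, price no longer covers variable cost at any output, so the firm shuts down: Q = 0.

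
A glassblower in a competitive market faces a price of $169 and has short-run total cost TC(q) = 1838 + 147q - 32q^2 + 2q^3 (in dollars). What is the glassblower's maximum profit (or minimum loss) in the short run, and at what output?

Profit = -$386 at q = 11

AVC = 147 - 32q + 2q^2; min AVC = $19 at q = 8. Since P = $169 ≥ min AVC, the firm produces.
With MC = 147 - 64q + 6q^2, P = MC on the upward-sloping part at q* = 11.
TR = 169·11 = 1859. TC = 1838 + 407 = 2245. Profit = 1859 − 2245 = -$386.
That loss of $386 beats the $1838 the firm would lose by shutting down; producing recovers $1452 of fixed cost.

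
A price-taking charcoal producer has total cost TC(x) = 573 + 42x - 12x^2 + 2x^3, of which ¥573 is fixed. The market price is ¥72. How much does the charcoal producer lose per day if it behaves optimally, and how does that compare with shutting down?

Profit = -¥373 at x = 5

AVC = 42 - 12x + 2x^2; min AVC = ¥24 at x = 3. Since P = ¥72 ≥ min AVC, the firm produces.
With MC = 42 - 24x + 6x^2, P = MC on the upward-sloping part at x* = 5.
TR = 72·5 = 360. TC = 573 + 160 = 733. Profit = 360 − 733 = -¥373.
That loss of ¥373 beats the ¥573 the firm would lose by shutting down; producing recovers ¥200 of fixed cost.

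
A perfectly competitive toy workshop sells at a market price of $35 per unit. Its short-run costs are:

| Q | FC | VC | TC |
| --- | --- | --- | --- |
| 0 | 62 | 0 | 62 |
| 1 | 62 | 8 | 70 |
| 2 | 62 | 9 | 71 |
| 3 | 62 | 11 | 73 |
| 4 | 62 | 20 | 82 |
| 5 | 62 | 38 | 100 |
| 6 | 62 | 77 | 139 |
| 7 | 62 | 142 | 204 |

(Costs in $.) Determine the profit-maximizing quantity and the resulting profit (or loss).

Q = 5; profit = $75

Profit at each row (π = 35Q − TC): Q=0: -62; Q=1: -35; Q=2: -1; Q=3: 32; Q=4: 58; Q=5: 75; Q=6: 71; Q=7: 41.
Profit is maximized at Q = 5. AVC there is 38/5 = $7.60 ≤ P, so producing beats shutting down (which would give -$62).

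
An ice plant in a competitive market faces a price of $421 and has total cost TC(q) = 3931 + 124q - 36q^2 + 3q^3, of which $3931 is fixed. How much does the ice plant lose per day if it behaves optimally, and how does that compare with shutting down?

Profit = -$301 at q = 11

AVC = 124 - 36q + 3q^2; min AVC = $16 at q = 6. Since P = $421 ≥ min AVC, the firm produces.
With MC = 124 - 72q + 9q^2, P = MC on the upward-sloping part at q* = 11.
TR = 421·11 = 4631. TC = 3931 + 1001 = 4932. Profit = 4631 − 4932 = -$301.
By producing, the firm covers all variable cost plus $3630 of fixed cost; shutting down would lose the full $3931.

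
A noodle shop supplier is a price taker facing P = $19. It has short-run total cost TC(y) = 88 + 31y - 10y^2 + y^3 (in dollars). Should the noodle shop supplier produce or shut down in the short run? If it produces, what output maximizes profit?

From TC, MC = TC'(y) = 31 - 20y + 3y^2 and AVC = VC/y = 31 - 10y + y^2.
AVC is minimized where dAVC/dy = -10 + 2y = 0, at y = 5; min AVC = 31 - 10·5 + 5^2 = $6.
Because $19 ≥ $6, revenue can cover variable cost; the firm operates.
P = MC gives 12 - 20y + 3y^2 = 0, with roots 2/3 and 6. Take the larger (rising MC): y* = 6.
Check: AVC at y = 6 is $7 ≤ P, so revenue covers variable cost.
Profit = P·y − TC = 19·6 − 130 = -$16, a loss, but smaller than the $88 fixed cost the firm would lose by shutting down.

Produce at y = 6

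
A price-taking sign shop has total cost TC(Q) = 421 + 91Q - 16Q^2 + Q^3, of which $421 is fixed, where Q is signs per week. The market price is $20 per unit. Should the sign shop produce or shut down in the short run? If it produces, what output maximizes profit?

Variable cost is VC = 91Q - 16Q^2 + Q^3, so AVC = VC/Q = 91 - 16Q + Q^2 and MC = dTC/dQ = 91 - 32Q + 3Q^2.
AVC is minimized where dAVC/dQ = -16 + 2Q = 0, at Q = 8; min AVC = 91 - 16·8 + 8^2 = $27.
P = $20 lies below min AVC = $27; no output level covers variable cost.
The firm minimizes its loss by shutting down and losing only its fixed cost of $421.

Shut down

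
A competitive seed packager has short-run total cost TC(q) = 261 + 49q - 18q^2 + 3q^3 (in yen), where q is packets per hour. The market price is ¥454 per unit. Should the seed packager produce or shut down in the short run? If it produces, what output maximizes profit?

Produce at q = 9

Strip out fixed cost: VC = 49q - 18q^2 + 3q^3. Then AVC = 49 - 18q + 3q^2 and MC = 49 - 36q + 9q^2.
AVC is minimized where dAVC/dq = -18 + 6q = 0, at q = 3; min AVC = 49 - 18·3 + 3·3^2 = ¥22.
Because ¥454 ≥ ¥22, revenue can cover variable cost; the firm operates.
Set P = MC: 454 = 49 - 36q + 9q^2 → -405 - 36q + 9q^2 = 0. The roots are q = -5 and q = 9; the profit-maximizing output is on the rising part of MC, so q* = 9.
Check: AVC at q = 9 is ¥130 ≤ P, so revenue covers variable cost.
Profit = P·q − TC = 454·9 − 1431 = ¥2655.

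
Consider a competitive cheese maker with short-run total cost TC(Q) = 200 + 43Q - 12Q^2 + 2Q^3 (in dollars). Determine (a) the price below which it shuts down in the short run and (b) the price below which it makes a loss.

AVC = 43 - 12Q + 2Q^2; minimized at Q = 3, giving min AVC = $25. That is the shutdown price.
ATC = 200/Q + 43 - 12Q + 2Q^2. Setting dATC/dQ = −200/Q^2 − 12 + 4Q = 0 gives Q = 5 (since 4·5^3 − 12·5^2 = 200).
min ATC = 200/5 + 43 − 12·5 + 2·5^2 = $73. That is the break-even price.
Between these two prices the firm operates at a loss; above $73 it earns a profit.

Shutdown price = $25; break-even price = $73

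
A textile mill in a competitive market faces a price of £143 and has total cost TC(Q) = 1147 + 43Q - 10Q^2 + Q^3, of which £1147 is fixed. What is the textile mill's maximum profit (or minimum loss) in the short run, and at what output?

AVC = 43 - 10Q + Q^2; min AVC = £18 at Q = 5. Since P = £143 ≥ min AVC, the firm produces.
MC = 43 - 20Q + 3Q^2. Setting P = MC and taking the root on the rising branch gives Q* = 10.
TR = 143·10 = 1430. TC = 1147 + 430 = 1577. Profit = 1430 − 1577 = -£147.
By producing, the firm covers all variable cost plus £1000 of fixed cost; shutting down would lose the full £1147.

Profit = -£147 at Q = 10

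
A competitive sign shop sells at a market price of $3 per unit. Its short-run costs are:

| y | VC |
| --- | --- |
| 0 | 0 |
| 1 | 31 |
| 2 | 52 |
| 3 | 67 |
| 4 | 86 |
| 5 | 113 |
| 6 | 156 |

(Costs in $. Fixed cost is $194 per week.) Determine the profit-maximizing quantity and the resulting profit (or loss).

y = 0 (shut down); profit = -$194

Profit at each row (π = 3y − TC): y=0: -194; y=1: -222; y=2: -240; y=3: -252; y=4: -268; y=5: -292; y=6: -332.
Profit is highest at y = 0. Equivalently, the lowest AVC in the table is 86/4 ≈ $21.50 at y = 4, and P = $3 falls below it — price never covers variable cost, so the firm shuts down and loses only its fixed cost.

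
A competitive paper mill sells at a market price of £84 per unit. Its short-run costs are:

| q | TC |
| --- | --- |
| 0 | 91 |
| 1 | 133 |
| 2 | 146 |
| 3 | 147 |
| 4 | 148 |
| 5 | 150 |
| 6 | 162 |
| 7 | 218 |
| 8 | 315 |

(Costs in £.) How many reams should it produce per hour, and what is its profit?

q = 7; profit = £370

Profit at each row (π = 84q − TC): q=0: -91; q=1: -49; q=2: 22; q=3: 105; q=4: 188; q=5: 270; q=6: 342; q=7: 370; q=8: 357.
Profit is maximized at q = 7. AVC there is 127/7 = £18.14 ≤ P, so producing beats shutting down (which would give -£91).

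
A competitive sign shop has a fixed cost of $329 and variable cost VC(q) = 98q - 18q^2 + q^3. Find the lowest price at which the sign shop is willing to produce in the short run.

$17 per unit

The firm shuts down when price falls below the minimum of average variable cost. AVC = VC/q = 98 - 18q + q^2.
At the minimum of AVC, MC = AVC. MC = 98 - 36q + 3q^2; setting MC = AVC gives 2q^2 - 18q = 0, so q = 9. min AVC = 17.
For P < $17 the firm produces nothing.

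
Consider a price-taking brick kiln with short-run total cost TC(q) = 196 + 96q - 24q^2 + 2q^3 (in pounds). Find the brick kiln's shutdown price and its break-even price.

Shutdown price = min AVC. AVC = 96 - 24q + 2q^2, with vertex at q = 6 and minimum £24.
ATC = 196/q + 96 - 24q + 2q^2. Setting dATC/dq = −196/q^2 − 24 + 4q = 0 gives q = 7 (since 4·7^3 − 24·7^2 = 196).
min ATC = 196/7 + 96 − 24·7 + 2·7^2 = £54. That is the break-even price.
Between these two prices the firm operates at a loss; above £54 it earns a profit.

Shutdown price = £24; break-even price = £54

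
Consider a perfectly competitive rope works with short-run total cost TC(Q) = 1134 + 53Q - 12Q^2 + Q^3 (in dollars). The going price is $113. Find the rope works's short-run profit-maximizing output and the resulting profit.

AVC = 53 - 12Q + Q^2; min AVC = $17 at Q = 6. Since P = $113 ≥ min AVC, the firm produces.
With MC = 53 - 24Q + 3Q^2, P = MC on the upward-sloping part at Q* = 10.
TR = 113·10 = 1130. TC = 1134 + 330 = 1464. Profit = 1130 − 1464 = -$334.
That loss of $334 beats the $1134 the firm would lose by shutting down; producing recovers $800 of fixed cost.

Profit = -$334 at Q = 10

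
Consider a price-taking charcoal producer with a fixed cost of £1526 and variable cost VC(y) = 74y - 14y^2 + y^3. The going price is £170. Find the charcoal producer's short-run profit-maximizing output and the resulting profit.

AVC = 74 - 14y + y^2; min AVC = £25 at y = 7. Since P = £170 ≥ min AVC, the firm produces.
With MC = 74 - 28y + 3y^2, P = MC on the upward-sloping part at y* = 12.
TR = 170·12 = 2040. TC = 1526 + 600 = 2126. Profit = 2040 − 2126 = -£86.
By producing, the firm covers all variable cost plus £1440 of fixed cost; shutting down would lose the full £1526.

Profit = -£86 at y = 12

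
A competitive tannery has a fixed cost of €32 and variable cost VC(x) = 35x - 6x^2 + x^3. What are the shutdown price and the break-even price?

AVC = 35 - 6x + x^2; minimized at x = 3, giving min AVC = €26. That is the shutdown price.
ATC = 32/x + 35 - 6x + x^2. Setting dATC/dx = −32/x^2 − 6 + 2x = 0 gives x = 4 (since 2·4^3 − 6·4^2 = 32).
min ATC = 32/4 + 35 − 6·4 + 4^2 = €35. That is the break-even price.
Between these two prices the firm operates at a loss; above €35 it earns a profit.

Shutdown price = €26; break-even price = €35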